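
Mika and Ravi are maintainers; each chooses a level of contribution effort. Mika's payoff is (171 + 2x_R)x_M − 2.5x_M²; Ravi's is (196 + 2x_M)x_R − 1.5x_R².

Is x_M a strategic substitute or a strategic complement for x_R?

Expanding Mika's payoff: 171x_M + 2x_Rx_M − 2.5x_M².
∂π/∂x_M = 171 + 2x_R − 5x_M = 0, so x_M = 34.2 + 0.4x_R.
The best-response slope dx_M/dx_R = 0.4 > 0: the reaction function is upward-sloping, so the choices are strategic complements.

strategic complements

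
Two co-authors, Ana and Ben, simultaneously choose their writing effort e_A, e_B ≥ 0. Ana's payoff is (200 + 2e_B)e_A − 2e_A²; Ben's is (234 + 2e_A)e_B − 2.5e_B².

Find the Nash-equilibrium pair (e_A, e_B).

91.75, 83.5

Expanding Ana's payoff: 200e_A + 2e_Be_A − 2e_A².
∂π/∂e_A = 200 + 2e_B − 4e_A = 0, so e_A = 50 + 0.5e_B.
Likewise for Ben: e_B = 46.8 + 0.4e_A.
Substituting the second reaction function into the first: e_A = 50 + 0.5(46.8 + 0.4e_A), which gives 0.8e_A = 73.4 ⇒ e_A = 91.75.
Then e_B = 46.8 + 0.4·91.75 = 83.5.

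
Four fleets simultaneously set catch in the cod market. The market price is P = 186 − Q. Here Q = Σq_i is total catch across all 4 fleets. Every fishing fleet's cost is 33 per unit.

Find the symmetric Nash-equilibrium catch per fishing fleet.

A representative fishing fleet's profit is π_i = q_i(186 − Q) − 33q_i, with Q = q_i + Σ_{j≠i} q_j.
First-order condition: 153 − 2q_i − Σ_{j≠i} q_j = 0.
Imposing symmetry (q_j = q for all j) turns Σ_{j≠i} q_j into 3q, so 153 = 5q and q = 30.6.

30.6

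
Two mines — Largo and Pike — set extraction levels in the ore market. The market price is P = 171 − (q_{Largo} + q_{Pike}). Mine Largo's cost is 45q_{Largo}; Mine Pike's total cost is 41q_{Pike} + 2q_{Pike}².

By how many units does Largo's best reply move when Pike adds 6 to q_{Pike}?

Mine Largo's profit: π = q_{Largo}(171 − (q_{Largo} + q_{Pike})) − 45q_{Largo}.
∂π/∂q_{Largo} = 126 − 2q_{Largo} − q_{Pike} = 0, so q_{Largo} = 63 − 0.5q_{Pike}.
The reaction-function slope is −0.5, so a 6-unit rise in q_{Pike} moves q_{Largo} by −0.5 × 6 = −3. Largo's best response falls — the actions are strategic substitutes.

-3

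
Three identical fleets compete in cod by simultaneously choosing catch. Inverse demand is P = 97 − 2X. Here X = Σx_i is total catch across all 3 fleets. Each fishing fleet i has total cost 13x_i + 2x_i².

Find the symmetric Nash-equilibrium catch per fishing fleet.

7

A representative fishing fleet's profit is π_i = x_i(97 − 2X) − 13x_i − 2x_i², with X = x_i + Σ_{j≠i} x_j.
First-order condition: 84 − 8x_i − 2Σ_{j≠i} x_j = 0.
Imposing symmetry (x_j = x for all j) turns Σ_{j≠i} x_j into 2x, so 84 = 12x and x = 7.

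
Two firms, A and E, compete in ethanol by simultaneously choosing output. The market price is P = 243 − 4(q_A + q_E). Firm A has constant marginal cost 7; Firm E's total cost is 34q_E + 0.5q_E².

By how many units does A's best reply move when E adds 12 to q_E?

-6

Firm A's profit: π = q_A(243 − 4(q_A + q_E)) − 7q_A.
∂π/∂q_A = 236 − 8q_A − 4q_E = 0, so q_A = 29.5 − 0.5q_E.
The reaction-function slope is −0.5, so a 12-unit rise in q_E moves q_A by −0.5 × 12 = −6. A's best response falls — the actions are strategic substitutes.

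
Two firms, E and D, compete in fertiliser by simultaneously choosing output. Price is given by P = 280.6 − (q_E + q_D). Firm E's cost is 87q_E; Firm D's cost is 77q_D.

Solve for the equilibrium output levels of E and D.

61.2, 71.2

Firm E's profit: π = q_E(280.6 − (q_E + q_D)) − 87q_E.
∂π/∂q_E = 193.6 − 2q_E − q_D = 0, so q_E = 96.8 − 0.5q_D.
By the same steps for D: q_D = 101.8 − 0.5q_E.
Plugging q_D into E's best response: q_E = 96.8 − 0.5(101.8 − 0.5q_E) ⇒ 0.75q_E = 45.9, so q_E = 61.2.
Then q_D = 101.8 − 0.5·61.2 = 71.2.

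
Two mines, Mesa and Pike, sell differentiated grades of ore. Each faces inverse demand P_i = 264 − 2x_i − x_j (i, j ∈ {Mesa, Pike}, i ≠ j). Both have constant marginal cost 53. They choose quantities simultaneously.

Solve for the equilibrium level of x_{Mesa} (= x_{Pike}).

42.2

Mine Mesa's profit: π = x_{Mesa}(264 − 2x_{Mesa} − x_{Pike}) − 53x_{Mesa}.
∂π/∂x_{Mesa} = 211 − 4x_{Mesa} − x_{Pike} = 0 ⇒ x_{Mesa} = 52.75 − 0.25x_{Pike}.
Setting x_{Mesa} = x_{Pike} in the reaction function: x_{Mesa} = 52.75 − 0.25x_{Mesa}, so x_{Mesa} = 52.75 / 1.25 = 42.2.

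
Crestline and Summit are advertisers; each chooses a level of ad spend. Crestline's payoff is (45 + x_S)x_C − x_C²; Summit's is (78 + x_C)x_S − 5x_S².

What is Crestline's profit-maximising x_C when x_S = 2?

23.5

Expanding Crestline's payoff: 45x_C + x_Sx_C − x_C².
∂π/∂x_C = 45 + x_S − 2x_C = 0, so x_C = 22.5 + 0.5x_S.
At x_S = 2: x_C = 22.5 + 0.5·2 = 23.5.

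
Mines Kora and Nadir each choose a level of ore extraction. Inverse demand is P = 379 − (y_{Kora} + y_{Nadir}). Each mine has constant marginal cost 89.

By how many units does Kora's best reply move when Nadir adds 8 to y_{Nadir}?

-4

Mine Kora's profit: π = y_{Kora}(379 − (y_{Kora} + y_{Nadir})) − 89y_{Kora}.
∂π/∂y_{Kora} = 290 − 2y_{Kora} − y_{Nadir} = 0, so y_{Kora} = 145 − 0.5y_{Nadir}.
The reaction-function slope is −0.5, so an 8-unit rise in y_{Nadir} moves y_{Kora} by −0.5 × 8 = −4. Kora's best response falls — the actions are strategic substitutes.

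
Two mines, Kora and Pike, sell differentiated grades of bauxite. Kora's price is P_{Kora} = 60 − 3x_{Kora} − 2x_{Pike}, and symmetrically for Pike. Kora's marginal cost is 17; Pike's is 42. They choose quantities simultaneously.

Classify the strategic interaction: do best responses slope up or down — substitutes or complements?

strategic substitutes

Mine Kora's profit: π = x_{Kora}(60 − 3x_{Kora} − 2x_{Pike}) − 17x_{Kora}.
∂π/∂x_{Kora} = 43 − 6x_{Kora} − 2x_{Pike} = 0 ⇒ x_{Kora} = 43/6 − (1/3)x_{Pike}.
The best-response slope dx_{Kora}/dx_{Pike} = −1/3 < 0: the reaction function is downward-sloping, so the choices are strategic substitutes.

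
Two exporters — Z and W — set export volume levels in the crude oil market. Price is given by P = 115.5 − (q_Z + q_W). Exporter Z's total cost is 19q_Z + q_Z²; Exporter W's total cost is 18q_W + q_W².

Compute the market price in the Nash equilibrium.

76.7

Exporter Z's profit: π = q_Z(115.5 − (q_Z + q_W)) − 19q_Z − q_Z².
∂π/∂q_Z = 96.5 − 4q_Z − q_W = 0, so q_Z = 24.125 − 0.25q_W.
By the same steps for W: q_W = 24.375 − 0.25q_Z.
Substituting the second reaction function into the first: q_Z = 24.125 − 0.25(24.375 − 0.25q_Z), which gives 0.9375q_Z = 577/32 ⇒ q_Z = 577/30.
Then q_W = 24.375 − 0.25·(577/30) = 587/30.
Equilibrium price: P = 115.5 − 38.8 = 76.7.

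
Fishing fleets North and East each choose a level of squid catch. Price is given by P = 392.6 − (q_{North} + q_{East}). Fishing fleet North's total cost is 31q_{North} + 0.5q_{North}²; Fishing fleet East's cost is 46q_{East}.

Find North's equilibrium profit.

8509.6536

Fishing fleet North's profit: π = q_{North}(392.6 − (q_{North} + q_{East})) − 31q_{North} − 0.5q_{North}².
∂π/∂q_{North} = 361.6 − 3q_{North} − q_{East} = 0, so q_{North} = 1808/15 − (1/3)q_{East}.
For East: ∂π/∂q_{East} = 346.6 − 2q_{East} − q_{North} = 0 ⇒ q_{East} = 173.3 − 0.5q_{North}.
Substituting the second reaction function into the first: q_{North} = 1808/15 − (1/3)(173.3 − 0.5q_{North}), which gives (5/6)q_{North} = 1883/30 ⇒ q_{North} = 75.32.
Then q_{East} = 173.3 − 0.5·75.32 = 135.64.
Price P = 392.6 − 210.96 = 181.64.
North's profit: (181.64 − 31)·75.32 − 0.5(75.32)² = 8509.6536.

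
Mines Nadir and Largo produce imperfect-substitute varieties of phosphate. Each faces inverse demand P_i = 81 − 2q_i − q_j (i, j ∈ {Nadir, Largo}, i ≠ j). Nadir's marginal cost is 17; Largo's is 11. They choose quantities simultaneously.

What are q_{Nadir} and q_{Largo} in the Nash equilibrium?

12.4, 14.4

Mine Nadir's profit: π = q_{Nadir}(81 − 2q_{Nadir} − q_{Largo}) − 17q_{Nadir}.
∂π/∂q_{Nadir} = 64 − 4q_{Nadir} − q_{Largo} = 0 ⇒ q_{Nadir} = 16 − 0.25q_{Largo}.
Similarly q_{Largo} = 17.5 − 0.25q_{Nadir}.
Plugging q_{Largo} into Nadir's best response: q_{Nadir} = 16 − 0.25(17.5 − 0.25q_{Nadir}) ⇒ 0.9375q_{Nadir} = 11.625, so q_{Nadir} = 12.4.
Then q_{Largo} = 17.5 − 0.25·12.4 = 14.4.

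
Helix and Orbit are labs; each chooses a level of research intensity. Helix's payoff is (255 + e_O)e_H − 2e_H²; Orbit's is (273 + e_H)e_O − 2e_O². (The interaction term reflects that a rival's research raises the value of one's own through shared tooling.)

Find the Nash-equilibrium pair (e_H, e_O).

Expanding Helix's payoff: 255e_H + e_Oe_H − 2e_H².
∂π/∂e_H = 255 + e_O − 4e_H = 0, so e_H = 63.75 + 0.25e_O.
Likewise for Orbit: e_O = 68.25 + 0.25e_H.
Plugging e_O into Helix's best response: e_H = 63.75 + 0.25(68.25 + 0.25e_H) ⇒ 0.9375e_H = 80.8125, so e_H = 86.2.
Then e_O = 68.25 + 0.25·86.2 = 89.8.

86.2, 89.8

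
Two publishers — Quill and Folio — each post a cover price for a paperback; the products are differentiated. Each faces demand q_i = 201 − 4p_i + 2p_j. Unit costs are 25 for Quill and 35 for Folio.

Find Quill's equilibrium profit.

Quill's profit: π = (p_{Quill} − 25)(201 − 4p_{Quill} + 2p_{Folio}).
∂π/∂p_{Quill} = 301 − 8p_{Quill} + 2p_{Folio} = 0 ⇒ p_{Quill} = 37.625 + 0.25p_{Folio}.
Similarly p_{Folio} = 42.625 + 0.25p_{Quill}.
Plugging p_{Folio} into Quill's best response: p_{Quill} = 37.625 + 0.25(42.625 + 0.25p_{Quill}) ⇒ 0.9375p_{Quill} = 1545/32, so p_{Quill} = 51.5.
Then p_{Folio} = 42.625 + 0.25·51.5 = 55.5.
q_{Quill} = 201 − 4·51.5 + 2·55.5 = 106.
Profit = (51.5 − 25)·106 = 2809.

2809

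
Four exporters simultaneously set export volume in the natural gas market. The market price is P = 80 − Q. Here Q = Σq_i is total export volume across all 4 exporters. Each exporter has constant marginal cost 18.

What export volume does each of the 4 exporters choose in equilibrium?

12.4

A representative exporter's profit is π_i = q_i(80 − Q) − 18q_i, with Q = q_i + Σ_{j≠i} q_j.
First-order condition: 62 − 2q_i − Σ_{j≠i} q_j = 0.
In a symmetric equilibrium every exporter chooses the same q, so Σ_{j≠i} q_j = 3q. The condition becomes 62 − 5q = 0, giving q = 62/5 = 12.4.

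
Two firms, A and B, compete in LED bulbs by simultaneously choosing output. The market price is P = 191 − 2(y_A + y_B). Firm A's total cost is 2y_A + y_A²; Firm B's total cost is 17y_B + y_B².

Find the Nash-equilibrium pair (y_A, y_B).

24.5625, 20.8125

Firm A's profit: π = y_A(191 − 2(y_A + y_B)) − 2y_A − y_A².
∂π/∂y_A = 189 − 6y_A − 2y_B = 0, so y_A = 31.5 − (1/3)y_B.
By the same steps for B: y_B = 29 − (1/3)y_A.
Plugging y_B into A's best response: y_A = 31.5 − (1/3)(29 − (1/3)y_A) ⇒ (8/9)y_A = 131/6, so y_A = 24.5625.
Then y_B = 29 − (1/3)·24.5625 = 20.8125.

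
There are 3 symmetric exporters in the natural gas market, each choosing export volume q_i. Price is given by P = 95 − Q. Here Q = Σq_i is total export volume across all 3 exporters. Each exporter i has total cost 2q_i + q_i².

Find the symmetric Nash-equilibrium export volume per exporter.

A representative exporter's profit is π_i = q_i(95 − Q) − 2q_i − q_i², with Q = q_i + Σ_{j≠i} q_j.
First-order condition: 93 − 4q_i − Σ_{j≠i} q_j = 0.
With identical exporters, set every q_j = q: then 93 − 4q − 2q = 0, i.e. q = 93/6 = 15.5.

15.5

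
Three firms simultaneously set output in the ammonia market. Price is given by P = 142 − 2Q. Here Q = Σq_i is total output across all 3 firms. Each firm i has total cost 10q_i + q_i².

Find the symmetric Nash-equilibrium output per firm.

13.2

A representative firm's profit is π_i = q_i(142 − 2Q) − 10q_i − q_i², with Q = q_i + Σ_{j≠i} q_j.
First-order condition: 132 − 6q_i − 2Σ_{j≠i} q_j = 0.
Imposing symmetry (q_j = q for all j) turns Σ_{j≠i} q_j into 2q, so 132 = 10q and q = 13.2.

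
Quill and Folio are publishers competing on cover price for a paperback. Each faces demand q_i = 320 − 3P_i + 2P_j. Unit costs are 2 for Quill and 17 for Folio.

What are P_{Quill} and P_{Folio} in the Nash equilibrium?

Quill's profit: π = (P_{Quill} − 2)(320 − 3P_{Quill} + 2P_{Folio}).
∂π/∂P_{Quill} = 326 − 6P_{Quill} + 2P_{Folio} = 0 ⇒ P_{Quill} = 163/3 + (1/3)P_{Folio}.
Similarly P_{Folio} = 371/6 + (1/3)P_{Quill}.
Substituting the second reaction function into the first: P_{Quill} = 163/3 + (1/3)(371/6 + (1/3)P_{Quill}), which gives (8/9)P_{Quill} = 1349/18 ⇒ P_{Quill} = 84.3125.
Then P_{Folio} = 371/6 + (1/3)·84.3125 = 89.9375.

84.3125, 89.9375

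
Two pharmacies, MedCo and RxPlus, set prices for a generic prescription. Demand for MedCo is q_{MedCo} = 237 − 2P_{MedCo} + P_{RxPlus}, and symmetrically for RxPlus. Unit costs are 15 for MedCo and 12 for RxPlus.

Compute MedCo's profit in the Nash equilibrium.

10833.92

MedCo's profit: π = (P_{MedCo} − 15)(237 − 2P_{MedCo} + P_{RxPlus}).
∂π/∂P_{MedCo} = 267 − 4P_{MedCo} + P_{RxPlus} = 0 ⇒ P_{MedCo} = 66.75 + 0.25P_{RxPlus}.
Similarly P_{RxPlus} = 65.25 + 0.25P_{MedCo}.
Substituting the second reaction function into the first: P_{MedCo} = 66.75 + 0.25(65.25 + 0.25P_{MedCo}), which gives 0.9375P_{MedCo} = 83.0625 ⇒ P_{MedCo} = 88.6.
Then P_{RxPlus} = 65.25 + 0.25·88.6 = 87.4.
q_{MedCo} = 237 − 2·88.6 + 87.4 = 147.2.
Profit = (88.6 − 15)·147.2 = 10833.92.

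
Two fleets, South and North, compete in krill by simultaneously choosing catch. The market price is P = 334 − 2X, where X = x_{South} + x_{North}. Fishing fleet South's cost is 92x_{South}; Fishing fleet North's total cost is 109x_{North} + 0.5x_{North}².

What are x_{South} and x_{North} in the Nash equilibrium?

Fishing fleet South's profit: π = x_{South}(334 − 2(x_{South} + x_{North})) − 92x_{South}.
∂π/∂x_{South} = 242 − 4x_{South} − 2x_{North} = 0, so x_{South} = 60.5 − 0.5x_{North}.
For North: ∂π/∂x_{North} = 225 − 5x_{North} − 2x_{South} = 0 ⇒ x_{North} = 45 − 0.4x_{South}.
Substituting the second reaction function into the first: x_{South} = 60.5 − 0.5(45 − 0.4x_{South}), which gives 0.8x_{South} = 38 ⇒ x_{South} = 47.5.
Then x_{North} = 45 − 0.4·47.5 = 26.

47.5, 26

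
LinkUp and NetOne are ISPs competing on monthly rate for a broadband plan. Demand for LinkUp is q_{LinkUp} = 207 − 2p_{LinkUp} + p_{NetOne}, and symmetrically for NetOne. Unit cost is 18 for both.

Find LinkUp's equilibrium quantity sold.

LinkUp's profit: π = (p_{LinkUp} − 18)(207 − 2p_{LinkUp} + p_{NetOne}).
∂π/∂p_{LinkUp} = 243 − 4p_{LinkUp} + p_{NetOne} = 0 ⇒ p_{LinkUp} = 60.75 + 0.25p_{NetOne}.
By symmetry p_{NetOne} = p_{LinkUp}; substituting into the reaction function, 0.75p_{LinkUp} = 60.75 and p_{LinkUp} = 81.
q_{LinkUp} = 207 − 2·81 + 81 = 126.

126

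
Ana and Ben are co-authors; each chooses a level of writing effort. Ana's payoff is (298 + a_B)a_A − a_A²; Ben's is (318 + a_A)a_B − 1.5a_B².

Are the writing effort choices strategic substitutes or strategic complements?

strategic complements

Expanding Ana's payoff: 298a_A + a_Ba_A − a_A².
∂π/∂a_A = 298 + a_B − 2a_A = 0, so a_A = 149 + 0.5a_B.
The best-response slope da_A/da_B = 0.5 > 0: the reaction function is upward-sloping, so the choices are strategic complements.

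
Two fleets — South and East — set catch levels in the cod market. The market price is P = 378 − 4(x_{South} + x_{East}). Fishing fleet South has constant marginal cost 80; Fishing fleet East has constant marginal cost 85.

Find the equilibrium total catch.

Fishing fleet South's profit: π = x_{South}(378 − 4(x_{South} + x_{East})) − 80x_{South}.
∂π/∂x_{South} = 298 − 8x_{South} − 4x_{East} = 0, so x_{South} = 37.25 − 0.5x_{East}.
By the same steps for East: x_{East} = 36.625 − 0.5x_{South}.
Solving the two reaction functions simultaneously: (1 − (−0.5)(−0.5))x_{South} = 37.25 − 0.5·36.625, so 0.75x_{South} = 18.9375 and x_{South} = 25.25.
Then x_{East} = 36.625 − 0.5·25.25 = 24.
Total catch: 25.25 + 24 = 49.25.

49.25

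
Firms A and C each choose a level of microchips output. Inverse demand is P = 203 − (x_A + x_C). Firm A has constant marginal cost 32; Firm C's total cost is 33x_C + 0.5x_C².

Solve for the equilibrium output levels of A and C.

68.6, 33.8

Firm A's profit: π = x_A(203 − (x_A + x_C)) − 32x_A.
∂π/∂x_A = 171 − 2x_A − x_C = 0, so x_A = 85.5 − 0.5x_C.
For C: ∂π/∂x_C = 170 − 3x_C − x_A = 0 ⇒ x_C = 170/3 − (1/3)x_A.
Solving the two reaction functions simultaneously: (1 − (−0.5)(−1/3))x_A = 85.5 − 0.5·(170/3), so (5/6)x_A = 343/6 and x_A = 68.6.
Then x_C = 170/3 − (1/3)·68.6 = 33.8.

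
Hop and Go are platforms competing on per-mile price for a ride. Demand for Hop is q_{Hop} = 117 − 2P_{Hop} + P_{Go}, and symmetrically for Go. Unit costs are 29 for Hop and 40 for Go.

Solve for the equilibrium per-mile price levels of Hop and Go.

59.8, 64.2

Hop's profit: π = (P_{Hop} − 29)(117 − 2P_{Hop} + P_{Go}).
∂π/∂P_{Hop} = 175 − 4P_{Hop} + P_{Go} = 0 ⇒ P_{Hop} = 43.75 + 0.25P_{Go}.
Similarly P_{Go} = 49.25 + 0.25P_{Hop}.
Plugging P_{Go} into Hop's best response: P_{Hop} = 43.75 + 0.25(49.25 + 0.25P_{Hop}) ⇒ 0.9375P_{Hop} = 56.0625, so P_{Hop} = 59.8.
Then P_{Go} = 49.25 + 0.25·59.8 = 64.2.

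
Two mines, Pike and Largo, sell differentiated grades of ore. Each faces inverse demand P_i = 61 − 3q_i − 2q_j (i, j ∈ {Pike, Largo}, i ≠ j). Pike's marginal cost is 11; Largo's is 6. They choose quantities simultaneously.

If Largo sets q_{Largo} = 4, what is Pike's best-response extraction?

7

Mine Pike's profit: π = q_{Pike}(61 − 3q_{Pike} − 2q_{Largo}) − 11q_{Pike}.
∂π/∂q_{Pike} = 50 − 6q_{Pike} − 2q_{Largo} = 0 ⇒ q_{Pike} = 25/3 − (1/3)q_{Largo}.
At q_{Largo} = 4: q_{Pike} = 25/3 − (1/3)·4 = 7.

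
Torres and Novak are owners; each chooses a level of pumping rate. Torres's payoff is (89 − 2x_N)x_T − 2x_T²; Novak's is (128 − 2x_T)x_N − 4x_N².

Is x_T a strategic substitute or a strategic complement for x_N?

Expanding Torres's payoff: 89x_T − 2x_Nx_T − 2x_T².
∂π/∂x_T = 89 − 2x_N − 4x_T = 0, so x_T = 22.25 − 0.5x_N.
The best-response slope dx_T/dx_N = −0.5 < 0: the reaction function is downward-sloping, so the choices are strategic substitutes.

strategic substitutes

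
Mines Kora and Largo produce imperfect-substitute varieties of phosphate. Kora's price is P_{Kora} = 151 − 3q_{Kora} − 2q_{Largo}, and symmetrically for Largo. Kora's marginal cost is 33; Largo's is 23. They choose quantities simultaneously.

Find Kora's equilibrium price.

75.375

Mine Kora's profit: π = q_{Kora}(151 − 3q_{Kora} − 2q_{Largo}) − 33q_{Kora}.
∂π/∂q_{Kora} = 118 − 6q_{Kora} − 2q_{Largo} = 0 ⇒ q_{Kora} = 59/3 − (1/3)q_{Largo}.
Similarly q_{Largo} = 64/3 − (1/3)q_{Kora}.
Plugging q_{Largo} into Kora's best response: q_{Kora} = 59/3 − (1/3)(64/3 − (1/3)q_{Kora}) ⇒ (8/9)q_{Kora} = 113/9, so q_{Kora} = 14.125.
Then q_{Largo} = 64/3 − (1/3)·14.125 = 16.625.
P_{Kora} = 151 − 3·14.125 − 2·16.625 = 75.375.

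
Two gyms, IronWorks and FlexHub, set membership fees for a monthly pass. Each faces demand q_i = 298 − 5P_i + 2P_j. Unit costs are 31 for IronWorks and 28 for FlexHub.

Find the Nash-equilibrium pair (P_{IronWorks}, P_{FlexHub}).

56.3125, 55.0625

IronWorks's profit: π = (P_{IronWorks} − 31)(298 − 5P_{IronWorks} + 2P_{FlexHub}).
∂π/∂P_{IronWorks} = 453 − 10P_{IronWorks} + 2P_{FlexHub} = 0 ⇒ P_{IronWorks} = 45.3 + 0.2P_{FlexHub}.
Similarly P_{FlexHub} = 43.8 + 0.2P_{IronWorks}.
Plugging P_{FlexHub} into IronWorks's best response: P_{IronWorks} = 45.3 + 0.2(43.8 + 0.2P_{IronWorks}) ⇒ 0.96P_{IronWorks} = 54.06, so P_{IronWorks} = 56.3125.
Then P_{FlexHub} = 43.8 + 0.2·56.3125 = 55.0625.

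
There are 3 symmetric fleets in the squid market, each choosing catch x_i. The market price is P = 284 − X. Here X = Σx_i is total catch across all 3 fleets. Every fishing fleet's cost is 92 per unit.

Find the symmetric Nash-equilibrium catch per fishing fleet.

48

A representative fishing fleet's profit is π_i = x_i(284 − X) − 92x_i, with X = x_i + Σ_{j≠i} x_j.
First-order condition: 192 − 2x_i − Σ_{j≠i} x_j = 0.
With identical fishing fleets, set every x_j = x: then 192 − 2x − 2x = 0, i.e. x = 192/4 = 48.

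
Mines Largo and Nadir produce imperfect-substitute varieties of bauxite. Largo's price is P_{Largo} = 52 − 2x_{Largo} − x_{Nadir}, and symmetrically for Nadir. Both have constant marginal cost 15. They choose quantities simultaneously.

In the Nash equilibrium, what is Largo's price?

29.8

Mine Largo's profit: π = x_{Largo}(52 − 2x_{Largo} − x_{Nadir}) − 15x_{Largo}.
∂π/∂x_{Largo} = 37 − 4x_{Largo} − x_{Nadir} = 0 ⇒ x_{Largo} = 9.25 − 0.25x_{Nadir}.
Setting x_{Largo} = x_{Nadir} in the reaction function: x_{Largo} = 9.25 − 0.25x_{Largo}, so x_{Largo} = 9.25 / 1.25 = 7.4.
P_{Largo} = 52 − 2·7.4 − 7.4 = 29.8.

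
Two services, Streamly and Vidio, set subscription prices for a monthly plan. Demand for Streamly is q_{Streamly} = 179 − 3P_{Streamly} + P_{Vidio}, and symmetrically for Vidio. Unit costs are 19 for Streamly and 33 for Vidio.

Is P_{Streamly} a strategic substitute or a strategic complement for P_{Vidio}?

strategic complements

Streamly's profit: π = (P_{Streamly} − 19)(179 − 3P_{Streamly} + P_{Vidio}).
∂π/∂P_{Streamly} = 236 − 6P_{Streamly} + P_{Vidio} = 0 ⇒ P_{Streamly} = 118/3 + (1/6)P_{Vidio}.
The best-response slope dP_{Streamly}/dP_{Vidio} = 1/6 > 0: the reaction function is upward-sloping, so the choices are strategic complements.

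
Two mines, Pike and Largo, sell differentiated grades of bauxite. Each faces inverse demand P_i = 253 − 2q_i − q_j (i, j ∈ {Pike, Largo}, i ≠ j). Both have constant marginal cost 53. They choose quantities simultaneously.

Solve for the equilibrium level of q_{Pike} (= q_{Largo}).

Mine Pike's profit: π = q_{Pike}(253 − 2q_{Pike} − q_{Largo}) − 53q_{Pike}.
∂π/∂q_{Pike} = 200 − 4q_{Pike} − q_{Largo} = 0 ⇒ q_{Pike} = 50 − 0.25q_{Largo}.
Setting q_{Pike} = q_{Largo} in the reaction function: q_{Pike} = 50 − 0.25q_{Pike}, so q_{Pike} = 50 / 1.25 = 40.

40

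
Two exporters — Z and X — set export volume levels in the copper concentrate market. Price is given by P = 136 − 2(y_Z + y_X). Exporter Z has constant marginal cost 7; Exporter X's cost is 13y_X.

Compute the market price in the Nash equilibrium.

Exporter Z's profit: π = y_Z(136 − 2(y_Z + y_X)) − 7y_Z.
∂π/∂y_Z = 129 − 4y_Z − 2y_X = 0, so y_Z = 32.25 − 0.5y_X.
By the same steps for X: y_X = 30.75 − 0.5y_Z.
Plugging y_X into Z's best response: y_Z = 32.25 − 0.5(30.75 − 0.5y_Z) ⇒ 0.75y_Z = 16.875, so y_Z = 22.5.
Then y_X = 30.75 − 0.5·22.5 = 19.5.
Equilibrium price: P = 136 − 2·42 = 52.

52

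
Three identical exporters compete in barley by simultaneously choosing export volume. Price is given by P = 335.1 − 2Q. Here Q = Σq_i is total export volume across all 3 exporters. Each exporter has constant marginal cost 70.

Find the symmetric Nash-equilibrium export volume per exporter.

A representative exporter's profit is π_i = q_i(335.1 − 2Q) − 70q_i, with Q = q_i + Σ_{j≠i} q_j.
First-order condition: 265.1 − 4q_i − 2Σ_{j≠i} q_j = 0.
With identical exporters, set every q_j = q: then 265.1 − 4q − 4q = 0, i.e. q = 265.1/8 = 33.1375.

33.1375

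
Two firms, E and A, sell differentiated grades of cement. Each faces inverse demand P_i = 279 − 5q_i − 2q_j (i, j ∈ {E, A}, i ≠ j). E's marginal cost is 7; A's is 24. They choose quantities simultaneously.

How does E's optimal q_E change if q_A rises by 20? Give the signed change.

-4

Firm E's profit: π = q_E(279 − 5q_E − 2q_A) − 7q_E.
∂π/∂q_E = 272 − 10q_E − 2q_A = 0 ⇒ q_E = 27.2 − 0.2q_A.
The reaction-function slope is −0.2, so a 20-unit rise in q_A moves q_E by −0.2 × 20 = −4. E's best response falls — the actions are strategic substitutes.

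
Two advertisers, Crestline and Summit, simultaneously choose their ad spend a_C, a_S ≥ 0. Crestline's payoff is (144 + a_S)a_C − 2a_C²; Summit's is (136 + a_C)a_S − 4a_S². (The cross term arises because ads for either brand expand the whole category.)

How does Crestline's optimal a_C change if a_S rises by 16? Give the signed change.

4

Expanding Crestline's payoff: 144a_C + a_Sa_C − 2a_C².
∂π/∂a_C = 144 + a_S − 4a_C = 0, so a_C = 36 + 0.25a_S.
The reaction-function slope is 0.25, so a 16-unit rise in a_S moves a_C by 0.25 × 16 = 4. Crestline's best response rises — the actions are strategic complements.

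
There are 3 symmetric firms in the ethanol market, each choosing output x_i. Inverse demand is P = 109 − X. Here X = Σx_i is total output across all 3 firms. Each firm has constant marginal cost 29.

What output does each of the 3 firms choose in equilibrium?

A representative firm's profit is π_i = x_i(109 − X) − 29x_i, with X = x_i + Σ_{j≠i} x_j.
First-order condition: 80 − 2x_i − Σ_{j≠i} x_j = 0.
In a symmetric equilibrium every firm chooses the same x, so Σ_{j≠i} x_j = 2x. The condition becomes 80 − 4x = 0, giving x = 80/4 = 20.

20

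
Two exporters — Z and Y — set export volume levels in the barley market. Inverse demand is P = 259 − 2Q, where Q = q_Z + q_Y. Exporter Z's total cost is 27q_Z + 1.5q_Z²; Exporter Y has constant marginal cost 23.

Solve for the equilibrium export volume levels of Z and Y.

19, 49.5

Exporter Z's profit: π = q_Z(259 − 2(q_Z + q_Y)) − 27q_Z − 1.5q_Z².
∂π/∂q_Z = 232 − 7q_Z − 2q_Y = 0, so q_Z = 232/7 − (2/7)q_Y.
For Y: ∂π/∂q_Y = 236 − 4q_Y − 2q_Z = 0 ⇒ q_Y = 59 − 0.5q_Z.
Solving the two reaction functions simultaneously: (1 − (−2/7)(−0.5))q_Z = 232/7 − (2/7)·59, so (6/7)q_Z = 114/7 and q_Z = 19.
Then q_Y = 59 − 0.5·19 = 49.5.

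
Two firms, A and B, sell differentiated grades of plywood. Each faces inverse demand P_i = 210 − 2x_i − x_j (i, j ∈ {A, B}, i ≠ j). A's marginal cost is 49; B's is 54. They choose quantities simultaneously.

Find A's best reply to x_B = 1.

40

Firm A's profit: π = x_A(210 − 2x_A − x_B) − 49x_A.
∂π/∂x_A = 161 − 4x_A − x_B = 0 ⇒ x_A = 40.25 − 0.25x_B.
At x_B = 1: x_A = 40.25 − 0.25·1 = 40.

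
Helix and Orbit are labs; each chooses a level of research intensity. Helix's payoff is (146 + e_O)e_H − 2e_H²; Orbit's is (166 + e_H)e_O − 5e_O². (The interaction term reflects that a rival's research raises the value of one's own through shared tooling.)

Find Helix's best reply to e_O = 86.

58

Expanding Helix's payoff: 146e_H + e_Oe_H − 2e_H².
∂π/∂e_H = 146 + e_O − 4e_H = 0, so e_H = 36.5 + 0.25e_O.
At e_O = 86: e_H = 36.5 + 0.25·86 = 58.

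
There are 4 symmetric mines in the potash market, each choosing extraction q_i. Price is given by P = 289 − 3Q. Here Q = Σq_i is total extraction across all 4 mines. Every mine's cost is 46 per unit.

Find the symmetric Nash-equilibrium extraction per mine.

16.2

A representative mine's profit is π_i = q_i(289 − 3Q) − 46q_i, with Q = q_i + Σ_{j≠i} q_j.
First-order condition: 243 − 6q_i − 3Σ_{j≠i} q_j = 0.
With identical mines, set every q_j = q: then 243 − 6q − 9q = 0, i.e. q = 243/15 = 16.2.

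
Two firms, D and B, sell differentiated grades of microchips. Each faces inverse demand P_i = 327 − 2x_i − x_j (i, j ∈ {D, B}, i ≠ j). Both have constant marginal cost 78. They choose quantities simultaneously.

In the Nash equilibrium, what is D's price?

Firm D's profit: π = x_D(327 − 2x_D − x_B) − 78x_D.
∂π/∂x_D = 249 − 4x_D − x_B = 0 ⇒ x_D = 62.25 − 0.25x_B.
By symmetry x_B = x_D; substituting into the reaction function, 1.25x_D = 62.25 and x_D = 49.8.
P_D = 327 − 2·49.8 − 49.8 = 177.6.

177.6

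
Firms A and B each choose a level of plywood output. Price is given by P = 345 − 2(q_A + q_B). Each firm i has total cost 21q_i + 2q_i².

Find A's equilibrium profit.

4199.04

Firm A's profit: π = q_A(345 − 2(q_A + q_B)) − 21q_A − 2q_A².
∂π/∂q_A = 324 − 8q_A − 2q_B = 0, so q_A = 40.5 − 0.25q_B.
Setting q_A = q_B in the reaction function: q_A = 40.5 − 0.25q_A, so q_A = 40.5 / 1.25 = 32.4.
Price P = 345 − 2·64.8 = 215.4.
A's profit: (215.4 − 21)·32.4 − 2(32.4)² = 4199.04.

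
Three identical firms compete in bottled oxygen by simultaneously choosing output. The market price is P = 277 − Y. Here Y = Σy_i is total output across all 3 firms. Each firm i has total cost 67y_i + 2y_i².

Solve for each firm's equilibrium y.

A representative firm's profit is π_i = y_i(277 − Y) − 67y_i − 2y_i², with Y = y_i + Σ_{j≠i} y_j.
First-order condition: 210 − 6y_i − Σ_{j≠i} y_j = 0.
With identical firms, set every y_j = y: then 210 − 6y − 2y = 0, i.e. y = 210/8 = 26.25.

26.25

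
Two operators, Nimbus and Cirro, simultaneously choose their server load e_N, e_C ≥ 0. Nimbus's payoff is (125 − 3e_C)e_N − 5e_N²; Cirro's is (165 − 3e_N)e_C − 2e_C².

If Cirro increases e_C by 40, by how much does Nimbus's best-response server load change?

-12

Expanding Nimbus's payoff: 125e_N − 3e_Ce_N − 5e_N².
∂π/∂e_N = 125 − 3e_C − 10e_N = 0, so e_N = 12.5 − 0.3e_C.
The reaction-function slope is −0.3, so a 40-unit rise in e_C moves e_N by −0.3 × 40 = −12. Nimbus's best response falls — the actions are strategic substitutes.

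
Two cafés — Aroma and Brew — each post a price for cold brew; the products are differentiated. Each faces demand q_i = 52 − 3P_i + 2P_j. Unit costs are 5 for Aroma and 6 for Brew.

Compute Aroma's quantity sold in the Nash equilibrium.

Aroma's profit: π = (P_{Aroma} − 5)(52 − 3P_{Aroma} + 2P_{Brew}).
∂π/∂P_{Aroma} = 67 − 6P_{Aroma} + 2P_{Brew} = 0 ⇒ P_{Aroma} = 67/6 + (1/3)P_{Brew}.
Similarly P_{Brew} = 35/3 + (1/3)P_{Aroma}.
Plugging P_{Brew} into Aroma's best response: P_{Aroma} = 67/6 + (1/3)(35/3 + (1/3)P_{Aroma}) ⇒ (8/9)P_{Aroma} = 271/18, so P_{Aroma} = 16.9375.
Then P_{Brew} = 35/3 + (1/3)·16.9375 = 17.3125.
q_{Aroma} = 52 − 3·16.9375 + 2·17.3125 = 35.8125.

35.8125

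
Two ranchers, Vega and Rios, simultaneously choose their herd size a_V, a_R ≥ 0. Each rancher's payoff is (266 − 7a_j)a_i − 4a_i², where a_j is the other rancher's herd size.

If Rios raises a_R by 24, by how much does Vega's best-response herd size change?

-21

Vega's payoff is (266 − 7a_R)a_V − 4a_V².
∂π/∂a_V = 266 − 7a_R − 8a_V = 0, so a_V = 33.25 − 0.875a_R.
The reaction-function slope is −0.875, so a 24-unit rise in a_R moves a_V by −0.875 × 24 = −21. Vega's best response falls — the actions are strategic substitutes.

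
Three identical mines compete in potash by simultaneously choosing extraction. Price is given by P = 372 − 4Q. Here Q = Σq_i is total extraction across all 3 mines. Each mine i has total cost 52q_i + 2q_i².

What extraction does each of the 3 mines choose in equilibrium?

A representative mine's profit is π_i = q_i(372 − 4Q) − 52q_i − 2q_i², with Q = q_i + Σ_{j≠i} q_j.
First-order condition: 320 − 12q_i − 4Σ_{j≠i} q_j = 0.
With identical mines, set every q_j = q: then 320 − 12q − 8q = 0, i.e. q = 320/20 = 16.

16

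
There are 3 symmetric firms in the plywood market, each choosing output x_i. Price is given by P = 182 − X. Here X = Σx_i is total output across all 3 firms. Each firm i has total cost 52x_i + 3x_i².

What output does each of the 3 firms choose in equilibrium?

13

A representative firm's profit is π_i = x_i(182 − X) − 52x_i − 3x_i², with X = x_i + Σ_{j≠i} x_j.
First-order condition: 130 − 8x_i − Σ_{j≠i} x_j = 0.
In a symmetric equilibrium every firm chooses the same x, so Σ_{j≠i} x_j = 2x. The condition becomes 130 − 10x = 0, giving x = 130/10 = 13.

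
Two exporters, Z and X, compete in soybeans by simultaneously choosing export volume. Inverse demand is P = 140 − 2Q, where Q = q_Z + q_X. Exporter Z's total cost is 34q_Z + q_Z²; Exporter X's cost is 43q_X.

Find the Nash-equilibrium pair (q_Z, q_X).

Exporter Z's profit: π = q_Z(140 − 2(q_Z + q_X)) − 34q_Z − q_Z².
∂π/∂q_Z = 106 − 6q_Z − 2q_X = 0, so q_Z = 53/3 − (1/3)q_X.
For X: ∂π/∂q_X = 97 − 4q_X − 2q_Z = 0 ⇒ q_X = 24.25 − 0.5q_Z.
Substituting the second reaction function into the first: q_Z = 53/3 − (1/3)(24.25 − 0.5q_Z), which gives (5/6)q_Z = 115/12 ⇒ q_Z = 11.5.
Then q_X = 24.25 − 0.5·11.5 = 18.5.

11.5, 18.5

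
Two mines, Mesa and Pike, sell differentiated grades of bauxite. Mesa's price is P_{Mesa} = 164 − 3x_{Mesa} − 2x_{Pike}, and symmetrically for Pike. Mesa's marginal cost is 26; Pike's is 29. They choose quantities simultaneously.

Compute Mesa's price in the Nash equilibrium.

Mine Mesa's profit: π = x_{Mesa}(164 − 3x_{Mesa} − 2x_{Pike}) − 26x_{Mesa}.
∂π/∂x_{Mesa} = 138 − 6x_{Mesa} − 2x_{Pike} = 0 ⇒ x_{Mesa} = 23 − (1/3)x_{Pike}.
Similarly x_{Pike} = 22.5 − (1/3)x_{Mesa}.
Plugging x_{Pike} into Mesa's best response: x_{Mesa} = 23 − (1/3)(22.5 − (1/3)x_{Mesa}) ⇒ (8/9)x_{Mesa} = 15.5, so x_{Mesa} = 17.4375.
Then x_{Pike} = 22.5 − (1/3)·17.4375 = 16.6875.
P_{Mesa} = 164 − 3·17.4375 − 2·16.6875 = 78.3125.

78.3125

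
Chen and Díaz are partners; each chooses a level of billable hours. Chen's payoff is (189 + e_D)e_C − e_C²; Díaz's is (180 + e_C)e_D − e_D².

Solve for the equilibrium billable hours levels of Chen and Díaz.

Expanding Chen's payoff: 189e_C + e_De_C − e_C².
∂π/∂e_C = 189 + e_D − 2e_C = 0, so e_C = 94.5 + 0.5e_D.
Likewise for Díaz: e_D = 90 + 0.5e_C.
Substituting the second reaction function into the first: e_C = 94.5 + 0.5(90 + 0.5e_C), which gives 0.75e_C = 139.5 ⇒ e_C = 186.
Then e_D = 90 + 0.5·186 = 183.

186, 183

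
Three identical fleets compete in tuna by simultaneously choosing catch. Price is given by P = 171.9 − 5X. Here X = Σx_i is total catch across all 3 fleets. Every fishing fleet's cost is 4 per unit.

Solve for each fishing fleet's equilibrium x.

8.395

A representative fishing fleet's profit is π_i = x_i(171.9 − 5X) − 4x_i, with X = x_i + Σ_{j≠i} x_j.
First-order condition: 167.9 − 10x_i − 5Σ_{j≠i} x_j = 0.
Imposing symmetry (x_j = x for all j) turns Σ_{j≠i} x_j into 2x, so 167.9 = 20x and x = 8.395.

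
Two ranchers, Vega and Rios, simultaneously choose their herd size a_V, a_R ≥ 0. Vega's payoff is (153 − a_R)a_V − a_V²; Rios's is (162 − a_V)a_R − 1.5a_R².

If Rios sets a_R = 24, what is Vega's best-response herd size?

Expanding Vega's payoff: 153a_V − a_Ra_V − a_V².
∂π/∂a_V = 153 − a_R − 2a_V = 0, so a_V = 76.5 − 0.5a_R.
At a_R = 24: a_V = 76.5 − 0.5·24 = 64.5.

64.5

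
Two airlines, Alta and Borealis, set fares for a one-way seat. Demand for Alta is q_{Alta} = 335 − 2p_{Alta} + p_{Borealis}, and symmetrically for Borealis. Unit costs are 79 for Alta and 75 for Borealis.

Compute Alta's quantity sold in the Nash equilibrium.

Alta's profit: π = (p_{Alta} − 79)(335 − 2p_{Alta} + p_{Borealis}).
∂π/∂p_{Alta} = 493 − 4p_{Alta} + p_{Borealis} = 0 ⇒ p_{Alta} = 123.25 + 0.25p_{Borealis}.
Similarly p_{Borealis} = 121.25 + 0.25p_{Alta}.
Solving the two reaction functions simultaneously: (1 − (0.25)(0.25))p_{Alta} = 123.25 + 0.25·121.25, so 0.9375p_{Alta} = 153.5625 and p_{Alta} = 163.8.
Then p_{Borealis} = 121.25 + 0.25·163.8 = 162.2.
q_{Alta} = 335 − 2·163.8 + 162.2 = 169.6.

169.6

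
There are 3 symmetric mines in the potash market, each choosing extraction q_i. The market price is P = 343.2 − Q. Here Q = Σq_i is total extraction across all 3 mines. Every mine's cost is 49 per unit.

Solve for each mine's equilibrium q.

73.55

A representative mine's profit is π_i = q_i(343.2 − Q) − 49q_i, with Q = q_i + Σ_{j≠i} q_j.
First-order condition: 294.2 − 2q_i − Σ_{j≠i} q_j = 0.
With identical mines, set every q_j = q: then 294.2 − 2q − 2q = 0, i.e. q = 294.2/4 = 73.55.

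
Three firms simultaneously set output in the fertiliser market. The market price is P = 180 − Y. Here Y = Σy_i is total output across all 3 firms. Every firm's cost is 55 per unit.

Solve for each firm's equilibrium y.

A representative firm's profit is π_i = y_i(180 − Y) − 55y_i, with Y = y_i + Σ_{j≠i} y_j.
First-order condition: 125 − 2y_i − Σ_{j≠i} y_j = 0.
In a symmetric equilibrium every firm chooses the same y, so Σ_{j≠i} y_j = 2y. The condition becomes 125 − 4y = 0, giving y = 125/4 = 31.25.

31.25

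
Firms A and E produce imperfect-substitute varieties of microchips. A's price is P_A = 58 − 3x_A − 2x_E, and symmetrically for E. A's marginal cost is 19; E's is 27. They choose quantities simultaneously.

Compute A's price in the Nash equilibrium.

35.125

Firm A's profit: π = x_A(58 − 3x_A − 2x_E) − 19x_A.
∂π/∂x_A = 39 − 6x_A − 2x_E = 0 ⇒ x_A = 6.5 − (1/3)x_E.
Similarly x_E = 31/6 − (1/3)x_A.
Solving the two reaction functions simultaneously: (1 − (−1/3)(−1/3))x_A = 6.5 − (1/3)·(31/6), so (8/9)x_A = 43/9 and x_A = 5.375.
Then x_E = 31/6 − (1/3)·5.375 = 3.375.
P_A = 58 − 3·5.375 − 2·3.375 = 35.125.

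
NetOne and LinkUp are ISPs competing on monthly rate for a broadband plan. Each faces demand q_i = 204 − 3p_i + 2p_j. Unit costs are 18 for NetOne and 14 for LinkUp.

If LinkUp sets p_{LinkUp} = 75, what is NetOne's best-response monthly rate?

68

NetOne's profit: π = (p_{NetOne} − 18)(204 − 3p_{NetOne} + 2p_{LinkUp}).
∂π/∂p_{NetOne} = 258 − 6p_{NetOne} + 2p_{LinkUp} = 0 ⇒ p_{NetOne} = 43 + (1/3)p_{LinkUp}.
At p_{LinkUp} = 75: p_{NetOne} = 43 + (1/3)·75 = 68.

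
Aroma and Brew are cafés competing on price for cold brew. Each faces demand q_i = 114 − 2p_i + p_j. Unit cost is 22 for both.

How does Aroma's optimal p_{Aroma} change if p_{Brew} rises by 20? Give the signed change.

5

Aroma's profit: π = (p_{Aroma} − 22)(114 − 2p_{Aroma} + p_{Brew}).
∂π/∂p_{Aroma} = 158 − 4p_{Aroma} + p_{Brew} = 0 ⇒ p_{Aroma} = 39.5 + 0.25p_{Brew}.
The reaction-function slope is 0.25, so a 20-unit rise in p_{Brew} moves p_{Aroma} by 0.25 × 20 = 5. Aroma's best response rises — the actions are strategic complements.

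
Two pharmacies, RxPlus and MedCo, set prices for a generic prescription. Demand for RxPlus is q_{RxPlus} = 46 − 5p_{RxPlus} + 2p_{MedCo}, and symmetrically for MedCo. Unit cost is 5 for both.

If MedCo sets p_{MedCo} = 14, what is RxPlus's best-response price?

9.9

RxPlus's profit: π = (p_{RxPlus} − 5)(46 − 5p_{RxPlus} + 2p_{MedCo}).
∂π/∂p_{RxPlus} = 71 − 10p_{RxPlus} + 2p_{MedCo} = 0 ⇒ p_{RxPlus} = 7.1 + 0.2p_{MedCo}.
At p_{MedCo} = 14: p_{RxPlus} = 7.1 + 0.2·14 = 9.9.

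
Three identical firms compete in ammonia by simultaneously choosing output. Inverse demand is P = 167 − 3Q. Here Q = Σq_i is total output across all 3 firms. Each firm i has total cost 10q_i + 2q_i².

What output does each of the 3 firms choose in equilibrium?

A representative firm's profit is π_i = q_i(167 − 3Q) − 10q_i − 2q_i², with Q = q_i + Σ_{j≠i} q_j.
First-order condition: 157 − 10q_i − 3Σ_{j≠i} q_j = 0.
Imposing symmetry (q_j = q for all j) turns Σ_{j≠i} q_j into 2q, so 157 = 16q and q = 9.8125.

9.8125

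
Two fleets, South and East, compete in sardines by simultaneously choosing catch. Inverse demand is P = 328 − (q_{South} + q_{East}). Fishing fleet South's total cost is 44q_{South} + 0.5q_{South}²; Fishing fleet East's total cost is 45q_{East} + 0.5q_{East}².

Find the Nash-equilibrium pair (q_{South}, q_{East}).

71.125, 70.625

Fishing fleet South's profit: π = q_{South}(328 − (q_{South} + q_{East})) − 44q_{South} − 0.5q_{South}².
∂π/∂q_{South} = 284 − 3q_{South} − q_{East} = 0, so q_{South} = 284/3 − (1/3)q_{East}.
By the same steps for East: q_{East} = 283/3 − (1/3)q_{South}.
Plugging q_{East} into South's best response: q_{South} = 284/3 − (1/3)(283/3 − (1/3)q_{South}) ⇒ (8/9)q_{South} = 569/9, so q_{South} = 71.125.
Then q_{East} = 283/3 − (1/3)·71.125 = 70.625.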